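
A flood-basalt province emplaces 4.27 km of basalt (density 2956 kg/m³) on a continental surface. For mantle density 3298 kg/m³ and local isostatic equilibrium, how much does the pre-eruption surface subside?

Subaerial loading: s = t ρ_load / ρ_m.
s = 4.27 km × 2956/3298 = 3.83 km.

3.83 km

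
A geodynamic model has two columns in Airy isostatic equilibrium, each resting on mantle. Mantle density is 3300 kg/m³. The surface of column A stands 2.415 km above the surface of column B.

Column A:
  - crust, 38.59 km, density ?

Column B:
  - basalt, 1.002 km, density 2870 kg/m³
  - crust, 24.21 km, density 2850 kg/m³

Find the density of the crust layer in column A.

Take the compensation level at the base of the deeper column (depth z_c below the surface of column A) and equate Σ ρ_i t_i down to z_c; mantle fills any gap and the z_c terms cancel.
Column A: 38.59×ρ + (z_c − 38.59)×3300
Column B: 2.415×0 + 1.002×2870 + 24.21×2850 + (z_c − 2.415 − 25.212)×3300
The z_c×3300 term appears on both sides and cancels. Collect the known terms of each column as K = Σ(ρt)_known − 3300 × (depth of known layers): K_A = 0 − 3300×38.59 = −127347; K_B = 71874.24 − 3300×(2.415 + 25.212) = −19294.86.
Balance: K_A + 38.59×ρ = K_B, so ρ = (K_B − K_A)/38.59 = 108052/38.59 = 2800 kg/m³.

2800 kg/m³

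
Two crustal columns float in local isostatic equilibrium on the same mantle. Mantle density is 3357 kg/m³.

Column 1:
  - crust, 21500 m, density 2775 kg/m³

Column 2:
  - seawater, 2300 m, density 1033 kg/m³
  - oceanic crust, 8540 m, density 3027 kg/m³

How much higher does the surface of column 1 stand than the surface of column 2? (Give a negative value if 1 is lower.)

1300 m

For any compensation level in the mantle, the mantle terms cancel and isostasy reduces to e = (Σt_1 − Σt_2) − (Σ(ρt)_1 − Σ(ρt)_2) / ρ_m.
Σt_1 = 21500 m; Σt_2 = 10840 m; Σ(ρt)_1 = 59662500; Σ(ρt)_2 = 28226480 (in m·kg/m³).
e = (21500 − 10840) − (59662500 − 28226480) / 3357 = 1300 m.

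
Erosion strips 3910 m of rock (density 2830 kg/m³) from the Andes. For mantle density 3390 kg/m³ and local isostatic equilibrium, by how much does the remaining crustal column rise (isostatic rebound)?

Unloading: uplift u = e ρ_c/ρ_m = 3910 m × 2830/3390 = 3260 m.

3260 m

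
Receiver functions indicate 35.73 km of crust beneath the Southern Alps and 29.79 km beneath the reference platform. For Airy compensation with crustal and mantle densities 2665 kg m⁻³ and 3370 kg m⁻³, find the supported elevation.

Excess crust Δ = 35.73 km − 29.79 km = 5.94 km, split between elevation h and root r with h + r = Δ.
Airy balance ρ_c h = (ρ_m − ρ_c) r gives r = h ρ_c/(ρ_m − ρ_c), so h (1 + ρ_c/(ρ_m − ρ_c)) = Δ, i.e. h = Δ (ρ_m − ρ_c)/ρ_m.
h = 5.94 km × 705/3370 = 1.24 km.

1.24 km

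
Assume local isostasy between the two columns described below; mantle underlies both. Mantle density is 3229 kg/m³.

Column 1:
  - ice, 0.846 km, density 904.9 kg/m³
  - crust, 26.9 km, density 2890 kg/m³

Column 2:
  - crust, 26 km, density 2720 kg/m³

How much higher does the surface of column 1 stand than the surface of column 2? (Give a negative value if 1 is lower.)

For any compensation level in the mantle, the mantle terms cancel and isostasy reduces to e = (Σt_1 − Σt_2) − (Σ(ρt)_1 − Σ(ρt)_2) / ρ_m.
Σt_1 = 27.746 km; Σt_2 = 26 km; Σ(ρt)_1 = 78506.5454; Σ(ρt)_2 = 70720 (in km·kg/m³).
e = (27.746 − 26) − (78506.5454 − 70720) / 3229 = −0.665 km.

−0.665 km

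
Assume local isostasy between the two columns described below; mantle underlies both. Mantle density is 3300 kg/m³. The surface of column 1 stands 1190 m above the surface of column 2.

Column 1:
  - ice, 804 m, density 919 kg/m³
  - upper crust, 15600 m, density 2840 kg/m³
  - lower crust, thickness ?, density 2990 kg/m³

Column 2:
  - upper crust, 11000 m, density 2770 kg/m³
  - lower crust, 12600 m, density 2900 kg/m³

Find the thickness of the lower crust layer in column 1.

18400 m

Take the compensation level at the base of the deeper column (depth z_c below the surface of column 1) and equate Σ ρ_i t_i down to z_c; mantle fills any gap and the z_c terms cancel.
Column 1: 804×919 + 15600×2840 + x×2990 + (z_c − 16404 − x)×3300
Column 2: 1190×0 + 11000×2770 + 12600×2900 + (z_c − 1190 − 23600)×3300
The z_c×3300 term appears on both sides and cancels. Collect the known terms of each column as K = Σ(ρt)_known − 3300 × (depth of known layers): K_1 = 45042876 − 3300×16404 = −9090324; K_2 = 67010000 − 3300×(1190 + 23600) = −14797000.
Balance: K_1 − x×(3300 − 2990) = K_2, so x = (K_1 − K_2)/(3300 − 2990) = 5706680/310 = 18400 m.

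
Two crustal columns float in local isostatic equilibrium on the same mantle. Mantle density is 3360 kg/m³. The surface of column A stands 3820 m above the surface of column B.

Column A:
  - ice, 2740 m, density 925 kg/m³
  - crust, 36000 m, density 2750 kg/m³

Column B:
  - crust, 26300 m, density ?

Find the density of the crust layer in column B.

2760 kg/m³

Take the compensation level at the base of the deeper column (depth z_c below the surface of column A) and equate Σ ρ_i t_i down to z_c; mantle fills any gap and the z_c terms cancel.
Column A: 2740×925 + 36000×2750 + (z_c − 38740)×3360
Column B: 3820×0 + 26300×ρ + (z_c − 3820 − 26300)×3360
The z_c×3360 term appears on both sides and cancels. Collect the known terms of each column as K = Σ(ρt)_known − 3360 × (depth of known layers): K_A = 101534500 − 3360×38740 = −28631900; K_B = 0 − 3360×(3820 + 26300) = −101203200.
Balance: K_A = K_B + 26300×ρ, so ρ = (K_A − K_B)/26300 = 72571300/26300 = 2760 kg/m³.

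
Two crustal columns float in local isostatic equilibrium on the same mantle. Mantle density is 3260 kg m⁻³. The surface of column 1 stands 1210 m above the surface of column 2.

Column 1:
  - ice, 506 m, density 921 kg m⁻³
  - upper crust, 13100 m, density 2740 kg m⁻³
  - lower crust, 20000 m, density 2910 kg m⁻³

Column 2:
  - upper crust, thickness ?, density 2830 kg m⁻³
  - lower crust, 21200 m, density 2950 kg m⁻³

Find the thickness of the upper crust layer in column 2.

10400 m

Take the compensation level at the base of the deeper column (depth z_c below the surface of column 1) and equate Σ ρ_i t_i down to z_c; mantle fills any gap and the z_c terms cancel.
Column 1: 506×921 + 13100×2740 + 20000×2910 + (z_c − 33606)×3260
Column 2: 1210×0 + x×2830 + 21200×2950 + (z_c − 1210 − 21200 − x)×3260
The z_c×3260 term appears on both sides and cancels. Collect the known terms of each column as K = Σ(ρt)_known − 3260 × (depth of known layers): K_1 = 94560026 − 3260×33606 = −14995534; K_2 = 62540000 − 3260×(1210 + 21200) = −10516600.
Balance: K_1 = K_2 − x×(3260 − 2830), so x = (K_2 − K_1)/(3260 − 2830) = 4478930/430 = 10400 m.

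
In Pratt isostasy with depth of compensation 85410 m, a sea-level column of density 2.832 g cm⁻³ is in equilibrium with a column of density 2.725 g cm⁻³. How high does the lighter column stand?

3350 m

ρ_ref D = ρ (D + h) → h = D (ρ_ref − ρ)/ρ.
h = 85410 m × (2.832 − 2.725)/2.725 = 3350 m.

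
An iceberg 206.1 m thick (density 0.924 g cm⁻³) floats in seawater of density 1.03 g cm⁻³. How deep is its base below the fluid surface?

185 m

Draft d = t ρ_obj/ρ_fluid = 206.1 m × 0.924/1.03 = 185 m.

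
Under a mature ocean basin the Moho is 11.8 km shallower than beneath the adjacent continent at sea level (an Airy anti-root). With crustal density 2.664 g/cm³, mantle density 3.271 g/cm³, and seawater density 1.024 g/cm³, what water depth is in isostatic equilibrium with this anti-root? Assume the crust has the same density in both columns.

4.37 km

Replacing a thickness d of crust by seawater at the top must be balanced by replacing crust with mantle at the base: d (ρ_c − ρ_w) = a (ρ_m − ρ_c).
d = a (ρ_m − ρ_c)/(ρ_c − ρ_w) = 11.8 km × 0.607/1.64 = 4.37 km.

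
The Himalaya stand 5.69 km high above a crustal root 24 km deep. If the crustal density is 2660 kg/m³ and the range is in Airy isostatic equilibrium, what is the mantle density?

Airy balance: ρ_c h = (ρ_m − ρ_c) r → ρ_m = ρ_c (1 + h/r).
ρ_m = 2660 × (1 + 5.69 km/24 km) = 3290 kg/m³.

3290 kg/m³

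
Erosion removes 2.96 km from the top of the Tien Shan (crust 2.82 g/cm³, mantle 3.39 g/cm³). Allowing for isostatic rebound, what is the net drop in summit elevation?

0.498 km

Rebound u = e ρ_c/ρ_m = 2.96 km × 2.82/3.39 = 2.462 km.
Net surface drop = e − u = 2.96 km − 2.462 km = e (ρ_m − ρ_c)/ρ_m = 0.498 km.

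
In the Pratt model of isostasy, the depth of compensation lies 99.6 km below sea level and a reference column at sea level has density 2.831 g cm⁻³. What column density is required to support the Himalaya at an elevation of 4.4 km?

2.71 g cm⁻³

Pratt balance: ρ_ref D = ρ (D + h).
ρ = ρ_ref D/(D + h) = 2.831 × 99.6 km/(99.6 km + 4.4 km) = 2.71 g cm⁻³.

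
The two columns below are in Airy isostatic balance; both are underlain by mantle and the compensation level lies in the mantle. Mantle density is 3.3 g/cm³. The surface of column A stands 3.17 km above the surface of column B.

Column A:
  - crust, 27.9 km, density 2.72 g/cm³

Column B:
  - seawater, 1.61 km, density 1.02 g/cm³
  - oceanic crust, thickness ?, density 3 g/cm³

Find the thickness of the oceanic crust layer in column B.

6.83 km

Take the compensation level at the base of the deeper column (depth z_c below the surface of column A) and equate Σ ρ_i t_i down to z_c; mantle fills any gap and the z_c terms cancel.
Column A: 27.9×2.72 + (z_c − 27.9)×3.3
Column B: 3.17×0 + 1.61×1.02 + x×3 + (z_c − 3.17 − 1.61 − x)×3.3
The z_c×3.3 term appears on both sides and cancels. Collect the known terms of each column as K = Σ(ρt)_known − 3.3 × (depth of known layers): K_A = 75.888 − 3.3×27.9 = −16.182; K_B = 1.6422 − 3.3×(3.17 + 1.61) = −14.1318.
Balance: K_A = K_B − x×(3.3 − 3), so x = (K_B − K_A)/(3.3 − 3) = 2.0502/0.3 = 6.83 km.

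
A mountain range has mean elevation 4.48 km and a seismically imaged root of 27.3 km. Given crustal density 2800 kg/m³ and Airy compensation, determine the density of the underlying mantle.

Airy balance: ρ_c h = (ρ_m − ρ_c) r → ρ_m = ρ_c (1 + h/r).
ρ_m = 2800 × (1 + 4.48 km/27.3 km) = 3260 kg/m³.

3260 kg/m³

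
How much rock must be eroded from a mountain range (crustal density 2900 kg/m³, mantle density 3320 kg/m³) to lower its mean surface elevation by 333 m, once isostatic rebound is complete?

Net drop Δ = e − u = e − e ρ_c/ρ_m = e (ρ_m − ρ_c)/ρ_m.
e = Δ ρ_m/(ρ_m − ρ_c) = 333 m × 3320/420 = 2630 m.

2630 m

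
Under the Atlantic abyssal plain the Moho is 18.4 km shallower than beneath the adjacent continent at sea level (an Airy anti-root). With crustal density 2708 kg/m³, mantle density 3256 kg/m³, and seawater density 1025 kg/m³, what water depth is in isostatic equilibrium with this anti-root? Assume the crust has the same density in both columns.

5.99 km

Replacing a thickness d of crust by seawater at the top must be balanced by replacing crust with mantle at the base: d (ρ_c − ρ_w) = a (ρ_m − ρ_c).
d = a (ρ_m − ρ_c)/(ρ_c − ρ_w) = 18.4 km × 548/1683 = 5.99 km.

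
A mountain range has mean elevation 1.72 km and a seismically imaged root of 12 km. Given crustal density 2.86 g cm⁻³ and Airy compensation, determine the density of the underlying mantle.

Airy balance: ρ_c h = (ρ_m − ρ_c) r → ρ_m = ρ_c (1 + h/r).
ρ_m = 2.86 × (1 + 1.72 km/12 km) = 3.27 g cm⁻³.

3.27 g cm⁻³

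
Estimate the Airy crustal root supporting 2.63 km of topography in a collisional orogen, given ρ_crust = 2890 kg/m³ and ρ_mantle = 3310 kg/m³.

Isostatic balance requires: the weight of the topography is balanced by the buoyancy of the root, ρ_c h = (ρ_m − ρ_c) r.
r = h · ρ_c / (ρ_m − ρ_c) = 2.63 km × 2890 / (3310 − 2890) = 18.1 km.

18.1 km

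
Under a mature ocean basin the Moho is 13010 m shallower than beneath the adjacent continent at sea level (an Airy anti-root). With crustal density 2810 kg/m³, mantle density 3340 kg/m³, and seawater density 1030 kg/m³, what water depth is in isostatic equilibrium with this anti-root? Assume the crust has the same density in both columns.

Replacing a thickness d of crust by seawater at the top must be balanced by replacing crust with mantle at the base: d (ρ_c − ρ_w) = a (ρ_m − ρ_c).
d = a (ρ_m − ρ_c)/(ρ_c − ρ_w) = 13010 m × 530/1780 = 3870 m.

3870 m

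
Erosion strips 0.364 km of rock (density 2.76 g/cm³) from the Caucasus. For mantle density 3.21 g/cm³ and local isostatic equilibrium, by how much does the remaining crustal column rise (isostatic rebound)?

0.313 km

Unloading: uplift u = e ρ_c/ρ_m = 0.364 km × 2.76/3.21 = 0.313 km.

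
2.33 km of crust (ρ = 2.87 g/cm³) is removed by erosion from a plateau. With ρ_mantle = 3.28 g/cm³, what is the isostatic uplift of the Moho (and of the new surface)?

Unloading: uplift u = e ρ_c/ρ_m = 2.33 km × 2.87/3.28 = 2.04 km.

2.04 km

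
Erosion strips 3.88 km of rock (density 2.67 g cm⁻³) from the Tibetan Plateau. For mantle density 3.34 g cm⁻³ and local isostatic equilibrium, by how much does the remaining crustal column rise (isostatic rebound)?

3.1 km

Unloading: uplift u = e ρ_c/ρ_m = 3.88 km × 2.67/3.34 = 3.1 km.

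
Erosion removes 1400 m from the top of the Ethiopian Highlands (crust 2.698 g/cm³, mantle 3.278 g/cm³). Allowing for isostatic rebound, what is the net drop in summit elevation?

248 m

Rebound u = e ρ_c/ρ_m = 1400 m × 2.698/3.278 = 1152 m.
Net surface drop = e − u = 1400 m − 1152 m = e (ρ_m − ρ_c)/ρ_m = 248 m.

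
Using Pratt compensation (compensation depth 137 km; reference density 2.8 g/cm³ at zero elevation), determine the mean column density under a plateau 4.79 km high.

2.71 g/cm³

Pratt balance: ρ_ref D = ρ (D + h).
ρ = ρ_ref D/(D + h) = 2.8 × 137 km/(137 km + 4.79 km) = 2.71 g/cm³.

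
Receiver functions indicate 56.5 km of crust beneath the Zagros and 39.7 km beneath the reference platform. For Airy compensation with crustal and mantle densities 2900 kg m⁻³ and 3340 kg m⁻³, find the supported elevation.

Excess crust Δ = 56.5 km − 39.7 km = 16.8 km, split between elevation h and root r with h + r = Δ.
Airy balance ρ_c h = (ρ_m − ρ_c) r gives r = h ρ_c/(ρ_m − ρ_c), so h (1 + ρ_c/(ρ_m − ρ_c)) = Δ, i.e. h = Δ (ρ_m − ρ_c)/ρ_m.
h = 16.8 km × 440/3340 = 2.21 km.

2.21 km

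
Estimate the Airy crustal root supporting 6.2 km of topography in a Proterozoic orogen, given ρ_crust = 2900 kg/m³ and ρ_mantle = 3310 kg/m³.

Balancing pressure at the compensation depth: the weight of the topography is balanced by the buoyancy of the root, ρ_c h = (ρ_m − ρ_c) r.
r = h · ρ_c / (ρ_m − ρ_c) = 6.2 km × 2900 / (3310 − 2900) = 43.9 km.

43.9 km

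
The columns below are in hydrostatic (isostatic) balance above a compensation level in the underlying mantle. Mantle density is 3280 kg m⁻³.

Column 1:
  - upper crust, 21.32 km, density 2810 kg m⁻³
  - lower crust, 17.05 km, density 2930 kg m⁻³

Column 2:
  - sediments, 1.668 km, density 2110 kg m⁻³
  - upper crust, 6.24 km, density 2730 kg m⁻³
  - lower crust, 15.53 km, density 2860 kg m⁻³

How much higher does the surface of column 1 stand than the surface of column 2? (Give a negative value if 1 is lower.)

1.24 km

For any compensation level in the mantle, the mantle terms cancel and isostasy reduces to e = (Σt_1 − Σt_2) − (Σ(ρt)_1 − Σ(ρt)_2) / ρ_m.
Σt_1 = 38.37 km; Σt_2 = 23.438 km; Σ(ρt)_1 = 109865.7; Σ(ρt)_2 = 64970.48 (in km·kg m⁻³).
e = (38.37 − 23.438) − (109865.7 − 64970.48) / 3280 = 1.24 km.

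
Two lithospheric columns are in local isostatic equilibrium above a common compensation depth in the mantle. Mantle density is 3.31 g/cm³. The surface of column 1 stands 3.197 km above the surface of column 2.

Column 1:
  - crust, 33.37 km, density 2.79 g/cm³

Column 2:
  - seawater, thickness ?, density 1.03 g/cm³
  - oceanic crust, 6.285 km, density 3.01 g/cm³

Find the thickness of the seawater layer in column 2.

Take the compensation level at the base of the deeper column (depth z_c below the surface of column 1) and equate Σ ρ_i t_i down to z_c; mantle fills any gap and the z_c terms cancel.
Column 1: 33.37×2.79 + (z_c − 33.37)×3.31
Column 2: 3.197×0 + x×1.03 + 6.285×3.01 + (z_c − 3.197 − 6.285 − x)×3.31
The z_c×3.31 term appears on both sides and cancels. Collect the known terms of each column as K = Σ(ρt)_known − 3.31 × (depth of known layers): K_1 = 93.1023 − 3.31×33.37 = −17.3524; K_2 = 18.91785 − 3.31×(3.197 + 6.285) = −12.46757.
Balance: K_1 = K_2 − x×(3.31 − 1.03), so x = (K_2 − K_1)/(3.31 − 1.03) = 4.88483/2.28 = 2.14 km.

2.14 km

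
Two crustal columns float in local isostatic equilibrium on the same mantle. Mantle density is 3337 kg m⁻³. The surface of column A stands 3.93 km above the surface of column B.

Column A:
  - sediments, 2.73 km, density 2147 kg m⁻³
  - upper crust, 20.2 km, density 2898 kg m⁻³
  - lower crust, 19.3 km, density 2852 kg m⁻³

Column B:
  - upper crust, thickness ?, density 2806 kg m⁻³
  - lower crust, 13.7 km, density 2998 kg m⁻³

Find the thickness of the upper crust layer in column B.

7 km

Take the compensation level at the base of the deeper column (depth z_c below the surface of column A) and equate Σ ρ_i t_i down to z_c; mantle fills any gap and the z_c terms cancel.
Column A: 2.73×2147 + 20.2×2898 + 19.3×2852 + (z_c − 42.23)×3337
Column B: 3.93×0 + x×2806 + 13.7×2998 + (z_c − 3.93 − 13.7 − x)×3337
The z_c×3337 term appears on both sides and cancels. Collect the known terms of each column as K = Σ(ρt)_known − 3337 × (depth of known layers): K_A = 119444.51 − 3337×42.23 = −21477; K_B = 41072.6 − 3337×(3.93 + 13.7) = −17758.71.
Balance: K_A = K_B − x×(3337 − 2806), so x = (K_B − K_A)/(3337 − 2806) = 3718.29/531 = 7 km.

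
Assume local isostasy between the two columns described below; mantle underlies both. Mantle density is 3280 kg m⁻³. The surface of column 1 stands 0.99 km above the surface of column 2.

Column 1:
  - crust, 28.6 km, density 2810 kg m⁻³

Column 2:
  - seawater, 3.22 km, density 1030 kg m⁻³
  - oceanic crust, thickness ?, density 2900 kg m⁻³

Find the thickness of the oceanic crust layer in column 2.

Take the compensation level at the base of the deeper column (depth z_c below the surface of column 1) and equate Σ ρ_i t_i down to z_c; mantle fills any gap and the z_c terms cancel.
Column 1: 28.6×2810 + (z_c − 28.6)×3280
Column 2: 0.99×0 + 3.22×1030 + x×2900 + (z_c − 0.99 − 3.22 − x)×3280
The z_c×3280 term appears on both sides and cancels. Collect the known terms of each column as K = Σ(ρt)_known − 3280 × (depth of known layers): K_1 = 80366 − 3280×28.6 = −13442; K_2 = 3316.6 − 3280×(0.99 + 3.22) = −10492.2.
Balance: K_1 = K_2 − x×(3280 − 2900), so x = (K_2 − K_1)/(3280 − 2900) = 2949.8/380 = 7.76 km.

7.76 km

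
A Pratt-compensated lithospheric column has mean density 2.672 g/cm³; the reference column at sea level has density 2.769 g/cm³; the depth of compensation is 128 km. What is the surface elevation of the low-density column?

ρ_ref D = ρ (D + h) → h = D (ρ_ref − ρ)/ρ.
h = 128 km × (2.769 − 2.672)/2.672 = 4.65 km.

4.65 km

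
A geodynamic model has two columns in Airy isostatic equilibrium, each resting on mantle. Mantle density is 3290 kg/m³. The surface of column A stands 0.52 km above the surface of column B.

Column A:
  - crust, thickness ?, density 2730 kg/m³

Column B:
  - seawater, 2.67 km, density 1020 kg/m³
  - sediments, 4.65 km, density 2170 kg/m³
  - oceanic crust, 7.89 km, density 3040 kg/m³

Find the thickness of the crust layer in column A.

26.7 km

Take the compensation level at the base of the deeper column (depth z_c below the surface of column A) and equate Σ ρ_i t_i down to z_c; mantle fills any gap and the z_c terms cancel.
Column A: x×2730 + (z_c − 0 − x)×3290
Column B: 0.52×0 + 2.67×1020 + 4.65×2170 + 7.89×3040 + (z_c − 0.52 − 15.21)×3290
The z_c×3290 term appears on both sides and cancels. Collect the known terms of each column as K = Σ(ρt)_known − 3290 × (depth of known layers): K_A = 0 − 3290×0 = 0; K_B = 36799.5 − 3290×(0.52 + 15.21) = −14952.2.
Balance: K_A − x×(3290 − 2730) = K_B, so x = (K_A − K_B)/(3290 − 2730) = 14952.2/560 = 26.7 km.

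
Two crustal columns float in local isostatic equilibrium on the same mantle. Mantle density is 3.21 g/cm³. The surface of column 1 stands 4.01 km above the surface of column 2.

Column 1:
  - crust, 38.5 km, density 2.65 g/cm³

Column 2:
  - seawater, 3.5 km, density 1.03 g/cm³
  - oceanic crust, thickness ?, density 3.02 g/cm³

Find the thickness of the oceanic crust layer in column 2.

Take the compensation level at the base of the deeper column (depth z_c below the surface of column 1) and equate Σ ρ_i t_i down to z_c; mantle fills any gap and the z_c terms cancel.
Column 1: 38.5×2.65 + (z_c − 38.5)×3.21
Column 2: 4.01×0 + 3.5×1.03 + x×3.02 + (z_c − 4.01 − 3.5 − x)×3.21
The z_c×3.21 term appears on both sides and cancels. Collect the known terms of each column as K = Σ(ρt)_known − 3.21 × (depth of known layers): K_1 = 102.025 − 3.21×38.5 = −21.56; K_2 = 3.605 − 3.21×(4.01 + 3.5) = −20.5021.
Balance: K_1 = K_2 − x×(3.21 − 3.02), so x = (K_2 − K_1)/(3.21 − 3.02) = 1.0579/0.19 = 5.57 km.

5.57 km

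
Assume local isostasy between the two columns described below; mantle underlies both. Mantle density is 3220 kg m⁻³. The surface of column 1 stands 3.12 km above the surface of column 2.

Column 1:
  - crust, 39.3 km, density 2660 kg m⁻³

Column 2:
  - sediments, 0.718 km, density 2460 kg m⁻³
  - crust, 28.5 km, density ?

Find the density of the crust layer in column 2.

2820 kg m⁻³

Take the compensation level at the base of the deeper column (depth z_c below the surface of column 1) and equate Σ ρ_i t_i down to z_c; mantle fills any gap and the z_c terms cancel.
Column 1: 39.3×2660 + (z_c − 39.3)×3220
Column 2: 3.12×0 + 0.718×2460 + 28.5×ρ + (z_c − 3.12 − 29.218)×3220
The z_c×3220 term appears on both sides and cancels. Collect the known terms of each column as K = Σ(ρt)_known − 3220 × (depth of known layers): K_1 = 104538 − 3220×39.3 = −22008; K_2 = 1766.28 − 3220×(3.12 + 29.218) = −102362.08.
Balance: K_1 = K_2 + 28.5×ρ, so ρ = (K_1 − K_2)/28.5 = 80354.1/28.5 = 2820 kg m⁻³.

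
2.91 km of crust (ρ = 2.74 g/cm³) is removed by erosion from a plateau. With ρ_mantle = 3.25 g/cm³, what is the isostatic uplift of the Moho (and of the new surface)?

2.45 km

Unloading: uplift u = e ρ_c/ρ_m = 2.91 km × 2.74/3.25 = 2.45 km.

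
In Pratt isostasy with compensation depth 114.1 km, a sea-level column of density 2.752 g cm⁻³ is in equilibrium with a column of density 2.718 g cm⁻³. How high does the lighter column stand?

ρ_ref D = ρ (D + h) → h = D (ρ_ref − ρ)/ρ.
h = 114.1 km × (2.752 − 2.718)/2.718 = 1.43 km.

1.43 km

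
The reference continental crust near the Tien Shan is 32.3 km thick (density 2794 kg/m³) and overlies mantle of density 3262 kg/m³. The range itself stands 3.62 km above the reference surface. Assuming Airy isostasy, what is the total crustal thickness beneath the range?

Root depth r = h ρ_c / (ρ_m − ρ_c) = 3.62 km × 2794 / 468 = 21.61 km.
Total thickness = T + h + r = 32.3 km + 3.62 km + 21.61 km = 57.5 km.

57.5 km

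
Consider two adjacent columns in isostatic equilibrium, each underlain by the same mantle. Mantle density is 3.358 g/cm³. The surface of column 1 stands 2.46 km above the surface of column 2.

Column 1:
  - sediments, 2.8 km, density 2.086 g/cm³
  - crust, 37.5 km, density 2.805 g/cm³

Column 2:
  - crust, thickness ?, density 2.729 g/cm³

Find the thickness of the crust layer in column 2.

Take the compensation level at the base of the deeper column (depth z_c below the surface of column 1) and equate Σ ρ_i t_i down to z_c; mantle fills any gap and the z_c terms cancel.
Column 1: 2.8×2.086 + 37.5×2.805 + (z_c − 40.3)×3.358
Column 2: 2.46×0 + x×2.729 + (z_c − 2.46 − 0 − x)×3.358
The z_c×3.358 term appears on both sides and cancels. Collect the known terms of each column as K = Σ(ρt)_known − 3.358 × (depth of known layers): K_1 = 111.0283 − 3.358×40.3 = −24.2991; K_2 = 0 − 3.358×(2.46 + 0) = −8.26068.
Balance: K_1 = K_2 − x×(3.358 − 2.729), so x = (K_2 − K_1)/(3.358 − 2.729) = 16.0384/0.629 = 25.5 km.

25.5 km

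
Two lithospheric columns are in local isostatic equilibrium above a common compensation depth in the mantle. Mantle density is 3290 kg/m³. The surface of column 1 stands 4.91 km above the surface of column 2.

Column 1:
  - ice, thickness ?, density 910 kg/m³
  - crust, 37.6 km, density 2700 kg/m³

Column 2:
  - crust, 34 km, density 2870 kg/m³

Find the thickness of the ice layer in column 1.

Take the compensation level at the base of the deeper column (depth z_c below the surface of column 1) and equate Σ ρ_i t_i down to z_c; mantle fills any gap and the z_c terms cancel.
Column 1: x×910 + 37.6×2700 + (z_c − 37.6 − x)×3290
Column 2: 4.91×0 + 34×2870 + (z_c − 4.91 − 34)×3290
The z_c×3290 term appears on both sides and cancels. Collect the known terms of each column as K = Σ(ρt)_known − 3290 × (depth of known layers): K_1 = 101520 − 3290×37.6 = −22184; K_2 = 97580 − 3290×(4.91 + 34) = −30433.9.
Balance: K_1 − x×(3290 − 910) = K_2, so x = (K_1 − K_2)/(3290 − 910) = 8249.9/2380 = 3.47 km.

3.47 km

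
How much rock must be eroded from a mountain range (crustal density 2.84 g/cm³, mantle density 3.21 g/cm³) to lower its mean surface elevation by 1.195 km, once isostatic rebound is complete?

10.4 km

Net drop Δ = e − u = e − e ρ_c/ρ_m = e (ρ_m − ρ_c)/ρ_m.
e = Δ ρ_m/(ρ_m − ρ_c) = 1.195 km × 3.21/0.37 = 10.4 km.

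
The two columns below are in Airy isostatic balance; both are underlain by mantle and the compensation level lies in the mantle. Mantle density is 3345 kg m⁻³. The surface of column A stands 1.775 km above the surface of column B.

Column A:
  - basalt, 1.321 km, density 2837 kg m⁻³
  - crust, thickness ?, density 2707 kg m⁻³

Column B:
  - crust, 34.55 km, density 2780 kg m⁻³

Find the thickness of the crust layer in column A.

Take the compensation level at the base of the deeper column (depth z_c below the surface of column A) and equate Σ ρ_i t_i down to z_c; mantle fills any gap and the z_c terms cancel.
Column A: 1.321×2837 + x×2707 + (z_c − 1.321 − x)×3345
Column B: 1.775×0 + 34.55×2780 + (z_c − 1.775 − 34.55)×3345
The z_c×3345 term appears on both sides and cancels. Collect the known terms of each column as K = Σ(ρt)_known − 3345 × (depth of known layers): K_A = 3747.677 − 3345×1.321 = −671.068; K_B = 96049 − 3345×(1.775 + 34.55) = −25458.125.
Balance: K_A − x×(3345 − 2707) = K_B, so x = (K_A − K_B)/(3345 − 2707) = 24787.1/638 = 38.9 km.

38.9 km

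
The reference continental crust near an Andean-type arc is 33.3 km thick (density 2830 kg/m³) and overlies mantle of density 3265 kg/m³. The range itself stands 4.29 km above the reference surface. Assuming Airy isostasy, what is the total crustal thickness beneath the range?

Root depth r = h ρ_c / (ρ_m − ρ_c) = 4.29 km × 2830 / 435 = 27.91 km.
Total thickness = T + h + r = 33.3 km + 4.29 km + 27.91 km = 65.5 km.

65.5 km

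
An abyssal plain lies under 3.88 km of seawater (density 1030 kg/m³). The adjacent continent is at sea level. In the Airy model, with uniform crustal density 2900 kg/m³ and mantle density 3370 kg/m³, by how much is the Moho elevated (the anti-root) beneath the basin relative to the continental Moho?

15.4 km

In Airy isostatic equilibrium: replacing crust with seawater at the top is compensated by replacing crust with mantle at the base: d (ρ_c − ρ_w) = a (ρ_m − ρ_c).
a = d (ρ_c − ρ_w)/(ρ_m − ρ_c) = 3.88 km × 1870/470 = 15.4 km.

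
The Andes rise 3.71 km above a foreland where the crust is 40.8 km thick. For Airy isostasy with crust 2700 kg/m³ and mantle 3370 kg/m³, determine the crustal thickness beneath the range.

59.5 km

Root depth r = h ρ_c / (ρ_m − ρ_c) = 3.71 km × 2700 / 670 = 14.95 km.
Total thickness = T + h + r = 40.8 km + 3.71 km + 14.95 km = 59.5 km.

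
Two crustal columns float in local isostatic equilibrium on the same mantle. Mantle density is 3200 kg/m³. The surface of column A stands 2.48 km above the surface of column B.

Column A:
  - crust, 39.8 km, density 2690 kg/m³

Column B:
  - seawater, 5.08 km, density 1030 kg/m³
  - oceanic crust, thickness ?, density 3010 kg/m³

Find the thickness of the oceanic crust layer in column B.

7.04 km

Take the compensation level at the base of the deeper column (depth z_c below the surface of column A) and equate Σ ρ_i t_i down to z_c; mantle fills any gap and the z_c terms cancel.
Column A: 39.8×2690 + (z_c − 39.8)×3200
Column B: 2.48×0 + 5.08×1030 + x×3010 + (z_c − 2.48 − 5.08 − x)×3200
The z_c×3200 term appears on both sides and cancels. Collect the known terms of each column as K = Σ(ρt)_known − 3200 × (depth of known layers): K_A = 107062 − 3200×39.8 = −20298; K_B = 5232.4 − 3200×(2.48 + 5.08) = −18959.6.
Balance: K_A = K_B − x×(3200 − 3010), so x = (K_B − K_A)/(3200 − 3010) = 1338.4/190 = 7.04 km.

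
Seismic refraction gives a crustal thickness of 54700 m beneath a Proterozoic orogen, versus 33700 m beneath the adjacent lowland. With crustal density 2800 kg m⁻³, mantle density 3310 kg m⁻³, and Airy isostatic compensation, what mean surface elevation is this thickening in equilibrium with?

3240 m

Excess crust Δ = 54700 m − 33700 m = 21000 m, split between elevation h and root r with h + r = Δ.
Airy balance ρ_c h = (ρ_m − ρ_c) r gives r = h ρ_c/(ρ_m − ρ_c), so h (1 + ρ_c/(ρ_m − ρ_c)) = Δ, i.e. h = Δ (ρ_m − ρ_c)/ρ_m.
h = 21000 m × 510/3310 = 3240 m.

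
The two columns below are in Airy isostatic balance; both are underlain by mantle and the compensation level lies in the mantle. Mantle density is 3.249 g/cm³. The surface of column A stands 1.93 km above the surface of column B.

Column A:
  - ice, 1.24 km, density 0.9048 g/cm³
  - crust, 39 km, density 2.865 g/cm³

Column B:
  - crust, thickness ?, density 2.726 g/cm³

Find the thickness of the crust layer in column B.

Take the compensation level at the base of the deeper column (depth z_c below the surface of column A) and equate Σ ρ_i t_i down to z_c; mantle fills any gap and the z_c terms cancel.
Column A: 1.24×0.9048 + 39×2.865 + (z_c − 40.24)×3.249
Column B: 1.93×0 + x×2.726 + (z_c − 1.93 − 0 − x)×3.249
The z_c×3.249 term appears on both sides and cancels. Collect the known terms of each column as K = Σ(ρt)_known − 3.249 × (depth of known layers): K_A = 112.856952 − 3.249×40.24 = −17.882808; K_B = 0 − 3.249×(1.93 + 0) = −6.27057.
Balance: K_A = K_B − x×(3.249 − 2.726), so x = (K_B − K_A)/(3.249 − 2.726) = 11.6122/0.523 = 22.2 km.

22.2 km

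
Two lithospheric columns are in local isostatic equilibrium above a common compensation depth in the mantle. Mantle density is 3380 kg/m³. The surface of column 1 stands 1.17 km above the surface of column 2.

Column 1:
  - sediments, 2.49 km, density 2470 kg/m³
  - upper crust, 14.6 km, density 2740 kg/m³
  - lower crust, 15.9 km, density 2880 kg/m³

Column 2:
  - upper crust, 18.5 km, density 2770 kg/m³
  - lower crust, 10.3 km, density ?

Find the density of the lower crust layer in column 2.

2960 kg/m³

Take the compensation level at the base of the deeper column (depth z_c below the surface of column 1) and equate Σ ρ_i t_i down to z_c; mantle fills any gap and the z_c terms cancel.
Column 1: 2.49×2470 + 14.6×2740 + 15.9×2880 + (z_c − 32.99)×3380
Column 2: 1.17×0 + 18.5×2770 + 10.3×ρ + (z_c − 1.17 − 28.8)×3380
The z_c×3380 term appears on both sides and cancels. Collect the known terms of each column as K = Σ(ρt)_known − 3380 × (depth of known layers): K_1 = 91946.3 − 3380×32.99 = −19559.9; K_2 = 51245 − 3380×(1.17 + 28.8) = −50053.6.
Balance: K_1 = K_2 + 10.3×ρ, so ρ = (K_1 − K_2)/10.3 = 30493.7/10.3 = 2960 kg/m³.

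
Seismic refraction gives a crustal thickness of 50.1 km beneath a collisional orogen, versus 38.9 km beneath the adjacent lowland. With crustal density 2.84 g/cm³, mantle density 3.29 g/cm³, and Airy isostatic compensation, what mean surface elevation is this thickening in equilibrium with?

1.53 km

Excess crust Δ = 50.1 km − 38.9 km = 11.2 km, split between elevation h and root r with h + r = Δ.
Airy balance ρ_c h = (ρ_m − ρ_c) r gives r = h ρ_c/(ρ_m − ρ_c), so h (1 + ρ_c/(ρ_m − ρ_c)) = Δ, i.e. h = Δ (ρ_m − ρ_c)/ρ_m.
h = 11.2 km × 0.45/3.29 = 1.53 km.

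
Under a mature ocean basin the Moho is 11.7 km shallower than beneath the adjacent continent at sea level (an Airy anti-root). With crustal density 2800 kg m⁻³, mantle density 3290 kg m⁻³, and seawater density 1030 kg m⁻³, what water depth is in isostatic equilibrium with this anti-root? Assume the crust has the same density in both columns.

Replacing a thickness d of crust by seawater at the top must be balanced by replacing crust with mantle at the base: d (ρ_c − ρ_w) = a (ρ_m − ρ_c).
d = a (ρ_m − ρ_c)/(ρ_c − ρ_w) = 11.7 km × 490/1770 = 3.24 km.

3.24 km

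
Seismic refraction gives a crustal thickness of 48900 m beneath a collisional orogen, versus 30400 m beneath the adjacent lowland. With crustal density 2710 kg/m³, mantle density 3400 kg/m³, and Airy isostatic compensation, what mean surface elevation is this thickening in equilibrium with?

Excess crust Δ = 48900 m − 30400 m = 18500 m, split between elevation h and root r with h + r = Δ.
Airy balance ρ_c h = (ρ_m − ρ_c) r gives r = h ρ_c/(ρ_m − ρ_c), so h (1 + ρ_c/(ρ_m − ρ_c)) = Δ, i.e. h = Δ (ρ_m − ρ_c)/ρ_m.
h = 18500 m × 690/3400 = 3750 m.

3750 m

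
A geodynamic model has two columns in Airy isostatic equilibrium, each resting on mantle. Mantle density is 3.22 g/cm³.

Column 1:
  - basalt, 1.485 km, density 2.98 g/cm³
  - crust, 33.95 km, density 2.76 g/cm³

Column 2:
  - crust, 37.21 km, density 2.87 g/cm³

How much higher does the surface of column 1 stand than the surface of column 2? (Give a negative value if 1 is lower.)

For any compensation level in the mantle, the mantle terms cancel and isostasy reduces to e = (Σt_1 − Σt_2) − (Σ(ρt)_1 − Σ(ρt)_2) / ρ_m.
Σt_1 = 35.435 km; Σt_2 = 37.21 km; Σ(ρt)_1 = 98.1273; Σ(ρt)_2 = 106.7927 (in km·g/cm³).
e = (35.435 − 37.21) − (98.1273 − 106.7927) / 3.22 = 0.916 km.

0.916 km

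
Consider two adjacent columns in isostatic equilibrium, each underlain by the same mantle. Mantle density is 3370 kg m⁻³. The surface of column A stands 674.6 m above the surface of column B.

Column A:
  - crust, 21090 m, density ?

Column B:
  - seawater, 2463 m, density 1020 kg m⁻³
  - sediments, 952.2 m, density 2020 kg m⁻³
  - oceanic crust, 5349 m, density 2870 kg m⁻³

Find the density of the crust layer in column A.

2800 kg m⁻³

Take the compensation level at the base of the deeper column (depth z_c below the surface of column A) and equate Σ ρ_i t_i down to z_c; mantle fills any gap and the z_c terms cancel.
Column A: 21090×ρ + (z_c − 21090)×3370
Column B: 674.6×0 + 2463×1020 + 952.2×2020 + 5349×2870 + (z_c − 674.6 − 8764.2)×3370
The z_c×3370 term appears on both sides and cancels. Collect the known terms of each column as K = Σ(ρt)_known − 3370 × (depth of known layers): K_A = 0 − 3370×21090 = −71073300; K_B = 19787334 − 3370×(674.6 + 8764.2) = −12021422.
Balance: K_A + 21090×ρ = K_B, so ρ = (K_B − K_A)/21090 = 59051900/21090 = 2800 kg m⁻³.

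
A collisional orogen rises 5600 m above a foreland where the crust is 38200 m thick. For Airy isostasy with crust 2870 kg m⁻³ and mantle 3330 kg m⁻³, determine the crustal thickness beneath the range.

Root depth r = h ρ_c / (ρ_m − ρ_c) = 5600 m × 2870 / 460 = 34940 m.
Total thickness = T + h + r = 38200 m + 5600 m + 34940 m = 78700 m.

78700 m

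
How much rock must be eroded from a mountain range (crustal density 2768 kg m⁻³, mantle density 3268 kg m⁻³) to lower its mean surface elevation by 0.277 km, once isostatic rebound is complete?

Net drop Δ = e − u = e − e ρ_c/ρ_m = e (ρ_m − ρ_c)/ρ_m.
e = Δ ρ_m/(ρ_m − ρ_c) = 0.277 km × 3268/500 = 1.81 km.

1.81 km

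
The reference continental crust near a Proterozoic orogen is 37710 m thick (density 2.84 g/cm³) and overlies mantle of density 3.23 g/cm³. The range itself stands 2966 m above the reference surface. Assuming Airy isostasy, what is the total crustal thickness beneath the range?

62300 m

Root depth r = h ρ_c / (ρ_m − ρ_c) = 2966 m × 2.84 / 0.39 = 21600 m.
Total thickness = T + h + r = 37710 m + 2966 m + 21600 m = 62300 m.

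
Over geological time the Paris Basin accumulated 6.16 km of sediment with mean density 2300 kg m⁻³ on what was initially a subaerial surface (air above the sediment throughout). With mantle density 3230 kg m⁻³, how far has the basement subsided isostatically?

Subaerial load: s = t ρ_sed / ρ_m = 6.16 km × 2300/3230 = 4.39 km.

4.39 km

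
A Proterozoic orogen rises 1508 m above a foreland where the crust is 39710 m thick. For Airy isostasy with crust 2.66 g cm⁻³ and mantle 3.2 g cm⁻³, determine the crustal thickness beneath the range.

48600 m

Root depth r = h ρ_c / (ρ_m − ρ_c) = 1508 m × 2.66 / 0.54 = 7428 m.
Total thickness = T + h + r = 39710 m + 1508 m + 7428 m = 48600 m.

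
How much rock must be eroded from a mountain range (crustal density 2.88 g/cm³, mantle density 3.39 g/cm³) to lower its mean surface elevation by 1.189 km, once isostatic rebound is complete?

7.9 km

Net drop Δ = e − u = e − e ρ_c/ρ_m = e (ρ_m − ρ_c)/ρ_m.
e = Δ ρ_m/(ρ_m − ρ_c) = 1.189 km × 3.39/0.51 = 7.9 km.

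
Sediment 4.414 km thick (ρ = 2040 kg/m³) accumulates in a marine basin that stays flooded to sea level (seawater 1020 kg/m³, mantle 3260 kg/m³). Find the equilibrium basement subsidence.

2.01 km

Submarine loading: the sediment displaces seawater, and the subsidence is in turn flooded, so s (ρ_m − ρ_w) = t (ρ_sed − ρ_w).
s = 4.414 km × (2040 − 1020) / (3260 − 1020) = 2.01 km.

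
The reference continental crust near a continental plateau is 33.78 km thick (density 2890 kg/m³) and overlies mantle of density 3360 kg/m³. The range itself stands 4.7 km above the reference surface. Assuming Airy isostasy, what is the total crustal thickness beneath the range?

Root depth r = h ρ_c / (ρ_m − ρ_c) = 4.7 km × 2890 / 470 = 28.9 km.
Total thickness = T + h + r = 33.78 km + 4.7 km + 28.9 km = 67.4 km.

67.4 km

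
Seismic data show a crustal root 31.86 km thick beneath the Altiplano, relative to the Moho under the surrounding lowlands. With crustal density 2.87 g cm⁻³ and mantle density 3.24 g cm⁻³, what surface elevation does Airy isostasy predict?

4.11 km

In Airy isostatic equilibrium: ρ_c h = (ρ_m − ρ_c) r.
h = r (ρ_m − ρ_c) / ρ_c = 31.86 km × (3.24 − 2.87) / 2.87 = 4.11 km.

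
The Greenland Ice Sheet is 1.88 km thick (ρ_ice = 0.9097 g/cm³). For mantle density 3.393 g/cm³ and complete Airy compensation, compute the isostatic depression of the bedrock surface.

Equating mass per unit area of the two columns: the ice load ρ_ice t is balanced by mantle displaced below, ρ_m s.
s = t ρ_ice / ρ_m = 1.88 km × 0.9097/3.393 = 0.504 km.

0.504 km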